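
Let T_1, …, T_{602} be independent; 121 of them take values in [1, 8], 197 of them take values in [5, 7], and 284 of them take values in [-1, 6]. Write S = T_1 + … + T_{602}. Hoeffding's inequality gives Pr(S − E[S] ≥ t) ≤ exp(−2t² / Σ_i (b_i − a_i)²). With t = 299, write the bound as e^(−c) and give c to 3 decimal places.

Σ(b_i − a_i)² = 121·7² + 197·2² + 284·7² = 20633.
c = 2t² / 20633 = 2·299² / 20633 = 8.6658.

8.666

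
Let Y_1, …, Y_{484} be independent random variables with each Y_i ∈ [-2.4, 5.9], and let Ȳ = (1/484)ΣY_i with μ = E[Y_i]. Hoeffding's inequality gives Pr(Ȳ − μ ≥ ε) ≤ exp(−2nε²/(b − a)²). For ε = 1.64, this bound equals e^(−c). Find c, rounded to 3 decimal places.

37.793

c = 2nε²/(b − a)² = 2·484·1.64² / 8.3² = 37.7926.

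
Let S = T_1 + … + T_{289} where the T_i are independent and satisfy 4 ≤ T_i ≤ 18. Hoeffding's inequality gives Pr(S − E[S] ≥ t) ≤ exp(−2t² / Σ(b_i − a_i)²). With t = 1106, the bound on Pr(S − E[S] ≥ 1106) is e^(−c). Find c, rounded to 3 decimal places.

43.190

Σ(b_i − a_i)² = 289·(14)² = 56644.
c = 2t²/56644 = 2·1106²/56644 = 43.1903.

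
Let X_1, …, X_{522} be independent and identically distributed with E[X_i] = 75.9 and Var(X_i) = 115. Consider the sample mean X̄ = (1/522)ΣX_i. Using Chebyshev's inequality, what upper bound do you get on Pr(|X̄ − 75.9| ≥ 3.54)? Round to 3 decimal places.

0.018

Var(X̄) = Var(X_i)/n = 115/522 = 0.22031.
Chebyshev: Pr(|X̄ − 75.9| ≥ 3.54) ≤ Var(X̄)/(3.54)² = 115/(522·3.54²) = 0.0176.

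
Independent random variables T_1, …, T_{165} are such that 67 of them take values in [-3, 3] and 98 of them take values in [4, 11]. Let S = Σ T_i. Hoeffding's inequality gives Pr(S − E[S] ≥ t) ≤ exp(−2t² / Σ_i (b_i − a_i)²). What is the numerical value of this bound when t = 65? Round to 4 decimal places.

Σ(b_i − a_i)² = 67·6² + 98·7² = 7214.
Exponent = 2·65² / 7214 = 1.17133.
Bound = exp(−1.17133) = 0.30995.

0.3100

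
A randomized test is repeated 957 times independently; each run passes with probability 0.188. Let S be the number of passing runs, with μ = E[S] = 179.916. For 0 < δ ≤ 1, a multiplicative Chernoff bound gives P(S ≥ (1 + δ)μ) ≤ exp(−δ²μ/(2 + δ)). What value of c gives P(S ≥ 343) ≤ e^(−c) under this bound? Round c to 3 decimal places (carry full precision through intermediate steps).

50.862

Write 343 = (1 + δ)μ, so δ = 343/179.916 − 1 = 0.9064452…
Then the exponent is δ²μ/(2 + δ) = (343 − μ)² / (μ·(2 + δ)) = 50.861689.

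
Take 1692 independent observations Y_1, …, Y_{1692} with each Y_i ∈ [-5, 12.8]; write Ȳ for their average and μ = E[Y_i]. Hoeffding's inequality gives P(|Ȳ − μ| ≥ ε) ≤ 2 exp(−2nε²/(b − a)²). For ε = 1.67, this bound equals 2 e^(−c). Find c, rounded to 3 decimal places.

c = 2nε²/(b − a)² = 2·1692·1.67² / 17.8² = 29.7868.

29.787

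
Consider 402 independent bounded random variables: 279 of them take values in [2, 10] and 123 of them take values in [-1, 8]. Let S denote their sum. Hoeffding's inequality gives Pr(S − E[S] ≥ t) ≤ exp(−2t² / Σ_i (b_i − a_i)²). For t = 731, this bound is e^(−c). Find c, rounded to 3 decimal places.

Σ(b_i − a_i)² = 279·8² + 123·9² = 27819.
c = 2t² / 27819 = 2·731² / 27819 = 38.4170.

38.417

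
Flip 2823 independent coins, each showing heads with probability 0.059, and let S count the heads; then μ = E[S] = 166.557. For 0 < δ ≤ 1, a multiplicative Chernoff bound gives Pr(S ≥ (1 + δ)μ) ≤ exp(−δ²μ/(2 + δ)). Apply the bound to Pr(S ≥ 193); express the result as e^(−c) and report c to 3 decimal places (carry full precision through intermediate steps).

Write 193 = (1 + δ)μ, so δ = 193/166.557 − 1 = 0.1587625…
Then the exponent is δ²μ/(2 + δ) = (193 − μ)² / (μ·(2 + δ)) = 1.944705.

1.945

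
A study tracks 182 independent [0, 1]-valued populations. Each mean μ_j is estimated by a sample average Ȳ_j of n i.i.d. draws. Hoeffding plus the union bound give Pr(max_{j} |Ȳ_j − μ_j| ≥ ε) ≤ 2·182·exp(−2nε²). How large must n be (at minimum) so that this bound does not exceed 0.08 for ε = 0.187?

Need 2·182·exp(−2nε²) ≤ 0.08, i.e. exp(−2nε²) ≤ 0.08/364.
So 2nε² ≥ ln(364/0.08) = 8.422883.
Hence n ≥ 8.422883/(2·0.187²) = 120.434.
The smallest integer n is 121.

121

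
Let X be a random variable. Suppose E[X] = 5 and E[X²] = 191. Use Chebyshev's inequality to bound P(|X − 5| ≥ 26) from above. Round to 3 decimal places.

0.246

Var(X) = E[X²] − (E[X])² = 191 − 25 = 166.
Chebyshev's inequality: P(|X − μ| ≥ t) ≤ Var(X)/t² = 166/676 = 0.2456.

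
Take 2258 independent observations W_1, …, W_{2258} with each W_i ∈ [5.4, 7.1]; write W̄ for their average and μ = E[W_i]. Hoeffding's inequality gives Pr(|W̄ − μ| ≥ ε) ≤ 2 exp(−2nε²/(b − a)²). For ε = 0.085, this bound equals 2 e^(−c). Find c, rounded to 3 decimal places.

c = 2nε²/(b − a)² = 2·2258·0.085² / 1.7² = 11.2900.

11.290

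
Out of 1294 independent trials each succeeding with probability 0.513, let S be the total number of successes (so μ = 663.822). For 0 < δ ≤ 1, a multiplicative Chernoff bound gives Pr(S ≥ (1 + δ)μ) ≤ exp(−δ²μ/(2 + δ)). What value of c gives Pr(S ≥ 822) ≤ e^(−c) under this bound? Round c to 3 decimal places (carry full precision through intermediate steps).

Write 822 = (1 + δ)μ, so δ = 822/663.822 − 1 = 0.2382838…
Then the exponent is δ²μ/(2 + δ) = (822 − μ)² / (μ·(2 + δ)) = 16.839352.

16.839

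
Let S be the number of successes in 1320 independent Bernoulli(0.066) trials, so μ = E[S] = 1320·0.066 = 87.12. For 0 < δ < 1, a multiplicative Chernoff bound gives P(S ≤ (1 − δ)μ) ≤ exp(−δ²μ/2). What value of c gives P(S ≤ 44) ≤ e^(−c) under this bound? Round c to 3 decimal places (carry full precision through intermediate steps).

Write 44 = (1 − δ)μ, so δ = 1 − 44/87.12 = 0.4949495…
Then the exponent is δ²μ/2 = (μ − 44)²/(2μ) = 10.671111.

10.671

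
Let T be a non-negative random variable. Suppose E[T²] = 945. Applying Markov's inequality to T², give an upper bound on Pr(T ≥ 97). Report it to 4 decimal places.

Since T ≥ 0, the event {T ≥ 97} is the same as {T² ≥ 9409}.
Markov's inequality applied to T² gives Pr(T² ≥ 9409) ≤ E[T²]/9409 = 945/9409 = 0.1004.

0.1004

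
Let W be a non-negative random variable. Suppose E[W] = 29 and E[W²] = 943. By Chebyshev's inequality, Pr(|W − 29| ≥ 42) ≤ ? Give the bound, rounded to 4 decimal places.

Var(W) = E[W²] − (E[W])² = 943 − 841 = 102.
Chebyshev's inequality: Pr(|W − μ| ≥ t) ≤ Var(W)/t² = 102/1764 = 0.0578.

0.0578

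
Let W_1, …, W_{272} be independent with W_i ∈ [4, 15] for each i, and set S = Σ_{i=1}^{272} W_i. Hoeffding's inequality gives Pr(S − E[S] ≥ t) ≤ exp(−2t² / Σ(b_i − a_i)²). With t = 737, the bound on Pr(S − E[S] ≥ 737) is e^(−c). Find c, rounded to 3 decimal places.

Σ(b_i − a_i)² = 272·(11)² = 32912.
c = 2t²/32912 = 2·737²/32912 = 33.0074.

33.007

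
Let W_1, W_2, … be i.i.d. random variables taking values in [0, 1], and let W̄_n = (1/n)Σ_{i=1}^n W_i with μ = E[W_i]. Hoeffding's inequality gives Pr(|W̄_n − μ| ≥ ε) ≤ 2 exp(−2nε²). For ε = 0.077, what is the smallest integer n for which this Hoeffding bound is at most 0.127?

233

Require 2·exp(−2nε²) ≤ 0.127, i.e. 2nε² ≥ ln(2/0.127) = 2.756715.
So n ≥ 2.756715 / (2·0.077²) = 232.477.
The smallest integer n is 233.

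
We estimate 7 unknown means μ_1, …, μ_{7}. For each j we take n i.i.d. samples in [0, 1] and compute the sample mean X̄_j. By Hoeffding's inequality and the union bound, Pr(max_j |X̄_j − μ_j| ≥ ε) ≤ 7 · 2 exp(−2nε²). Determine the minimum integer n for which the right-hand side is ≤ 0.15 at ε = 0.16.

Need 2·7·exp(−2nε²) ≤ 0.15, i.e. exp(−2nε²) ≤ 0.15/14.
So 2nε² ≥ ln(14/0.15) = 4.536177.
Hence n ≥ 4.536177/(2·0.16²) = 88.597.
The smallest integer n is 89.

89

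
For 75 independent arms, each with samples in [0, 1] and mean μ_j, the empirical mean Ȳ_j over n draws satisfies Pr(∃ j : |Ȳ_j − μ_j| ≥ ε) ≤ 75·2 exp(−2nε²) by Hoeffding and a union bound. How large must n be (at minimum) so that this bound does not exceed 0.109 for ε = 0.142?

180

Need 2·75·exp(−2nε²) ≤ 0.109, i.e. exp(−2nε²) ≤ 0.109/150.
So 2nε² ≥ ln(150/0.109) = 7.227043.
Hence n ≥ 7.227043/(2·0.142²) = 179.207.
The smallest integer n is 180.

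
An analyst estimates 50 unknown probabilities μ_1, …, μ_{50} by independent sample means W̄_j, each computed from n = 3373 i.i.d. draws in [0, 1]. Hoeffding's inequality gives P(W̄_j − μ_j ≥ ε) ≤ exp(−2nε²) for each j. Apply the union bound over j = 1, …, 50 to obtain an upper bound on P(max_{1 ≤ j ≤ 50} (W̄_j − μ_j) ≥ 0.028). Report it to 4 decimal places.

Per-experiment Hoeffding bound: exp(−2·3373·0.028²) = exp(−5.28886) = 0.0050475.
Union bound over 50 events: 50·0.0050475 = 0.25237.

0.2524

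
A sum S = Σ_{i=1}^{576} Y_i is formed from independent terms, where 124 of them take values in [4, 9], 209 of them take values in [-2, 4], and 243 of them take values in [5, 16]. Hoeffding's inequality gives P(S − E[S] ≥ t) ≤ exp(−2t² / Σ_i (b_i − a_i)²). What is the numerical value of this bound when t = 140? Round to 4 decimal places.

Σ(b_i − a_i)² = 124·5² + 209·6² + 243·11² = 40027.
Exponent = 2·140² / 40027 = 0.97934.
Bound = exp(−0.97934) = 0.37556.

0.3756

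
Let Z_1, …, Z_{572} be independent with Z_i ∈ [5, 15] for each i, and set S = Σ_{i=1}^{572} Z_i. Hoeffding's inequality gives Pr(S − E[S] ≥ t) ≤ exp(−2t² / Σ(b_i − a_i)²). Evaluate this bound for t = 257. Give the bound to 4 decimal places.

0.0993

Σ(b_i − a_i)² = 572·(10)² = 57200.
Exponent = 2·257²/57200 = 2.3094.
Bound = exp(−2.3094) = 0.09932.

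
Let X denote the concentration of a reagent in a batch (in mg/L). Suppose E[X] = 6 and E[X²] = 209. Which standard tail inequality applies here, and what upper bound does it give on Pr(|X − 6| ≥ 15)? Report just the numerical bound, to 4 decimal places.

0.7689

The first two moments determine the variance, so Chebyshev's inequality is the sharpest standard bound available.
Var(X) = E[X²] − (E[X])² = 209 − 36 = 173.
Chebyshev's inequality: Pr(|X − μ| ≥ t) ≤ Var(X)/t² = 173/225 = 0.7689.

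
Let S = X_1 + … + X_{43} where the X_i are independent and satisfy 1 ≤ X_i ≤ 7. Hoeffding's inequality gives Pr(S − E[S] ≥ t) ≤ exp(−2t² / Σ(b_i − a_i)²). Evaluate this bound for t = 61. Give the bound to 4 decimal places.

Σ(b_i − a_i)² = 43·(6)² = 1548.
Exponent = 2·61²/1548 = 4.8075.
Bound = exp(−4.8075) = 0.00817.

0.0082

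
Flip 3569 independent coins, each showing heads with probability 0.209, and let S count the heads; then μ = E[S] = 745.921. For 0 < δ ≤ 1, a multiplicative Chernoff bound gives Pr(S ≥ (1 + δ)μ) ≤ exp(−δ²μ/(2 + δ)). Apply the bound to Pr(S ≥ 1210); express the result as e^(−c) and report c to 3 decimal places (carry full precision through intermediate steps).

Write 1210 = (1 + δ)μ, so δ = 1210/745.921 − 1 = 0.6221557…
Then the exponent is δ²μ/(2 + δ) = (1210 − μ)² / (μ·(2 + δ)) = 110.111461.

110.111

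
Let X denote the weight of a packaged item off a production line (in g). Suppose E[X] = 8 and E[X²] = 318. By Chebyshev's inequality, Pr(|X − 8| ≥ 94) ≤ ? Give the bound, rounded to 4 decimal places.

Var(X) = E[X²] − (E[X])² = 318 − 64 = 254.
Chebyshev's inequality: Pr(|X − μ| ≥ t) ≤ Var(X)/t² = 254/8836 = 0.0287.

0.0287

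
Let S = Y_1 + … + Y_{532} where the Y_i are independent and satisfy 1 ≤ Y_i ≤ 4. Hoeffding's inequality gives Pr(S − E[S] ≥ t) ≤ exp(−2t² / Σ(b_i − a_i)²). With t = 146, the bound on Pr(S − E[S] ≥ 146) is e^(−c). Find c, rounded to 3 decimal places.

Σ(b_i − a_i)² = 532·(3)² = 4788.
c = 2t²/4788 = 2·146²/4788 = 8.9039.

8.904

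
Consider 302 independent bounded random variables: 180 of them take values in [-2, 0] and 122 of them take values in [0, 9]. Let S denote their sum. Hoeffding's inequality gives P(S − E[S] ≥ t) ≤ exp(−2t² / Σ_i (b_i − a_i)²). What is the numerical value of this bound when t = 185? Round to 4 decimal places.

Σ(b_i − a_i)² = 180·2² + 122·9² = 10602.
Exponent = 2·185² / 10602 = 6.45633.
Bound = exp(−6.45633) = 0.00157.

0.0016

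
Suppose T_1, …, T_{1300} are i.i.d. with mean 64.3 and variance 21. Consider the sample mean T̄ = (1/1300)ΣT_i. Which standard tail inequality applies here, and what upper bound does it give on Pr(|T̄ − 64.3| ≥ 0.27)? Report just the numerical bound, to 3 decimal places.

0.222

With mean and variance of each term known, Chebyshev's inequality bounds the deviation of the sum (or sample mean).
Var(T̄) = Var(T_i)/n = 21/1300 = 0.016154.
Chebyshev: Pr(|T̄ − 64.3| ≥ 0.27) ≤ Var(T̄)/(0.27)² = 21/(1300·0.27²) = 0.2216.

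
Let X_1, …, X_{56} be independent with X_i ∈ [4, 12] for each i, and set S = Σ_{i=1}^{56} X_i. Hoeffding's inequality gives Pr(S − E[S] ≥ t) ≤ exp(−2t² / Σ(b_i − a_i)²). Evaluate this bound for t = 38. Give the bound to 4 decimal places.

0.4467

Σ(b_i − a_i)² = 56·(8)² = 3584.
Exponent = 2·38²/3584 = 0.8058.
Bound = exp(−0.8058) = 0.44673.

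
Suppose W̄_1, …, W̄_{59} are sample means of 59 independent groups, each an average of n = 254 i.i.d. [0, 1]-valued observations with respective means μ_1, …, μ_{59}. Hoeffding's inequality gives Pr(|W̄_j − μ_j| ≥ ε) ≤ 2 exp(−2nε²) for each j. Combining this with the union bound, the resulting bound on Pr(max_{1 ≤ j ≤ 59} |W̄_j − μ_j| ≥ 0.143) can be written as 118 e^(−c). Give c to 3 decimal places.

10.388

Union bound over the 59 events: Pr(max_{1 ≤ j ≤ 59} |W̄_j − μ_j| ≥ 0.143) ≤ 59·2·exp(−2nε²) = 118 exp(−2·254·0.143²).
So c = 2·254·0.143² = 10.3881.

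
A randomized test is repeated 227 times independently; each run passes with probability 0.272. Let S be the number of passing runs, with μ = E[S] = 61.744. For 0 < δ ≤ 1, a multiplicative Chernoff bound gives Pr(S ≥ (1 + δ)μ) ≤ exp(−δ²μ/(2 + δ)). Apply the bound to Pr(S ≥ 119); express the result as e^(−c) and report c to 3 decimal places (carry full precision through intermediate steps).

18.138

Write 119 = (1 + δ)μ, so δ = 119/61.744 − 1 = 0.9273128…
Then the exponent is δ²μ/(2 + δ) = (119 − μ)² / (μ·(2 + δ)) = 18.137529.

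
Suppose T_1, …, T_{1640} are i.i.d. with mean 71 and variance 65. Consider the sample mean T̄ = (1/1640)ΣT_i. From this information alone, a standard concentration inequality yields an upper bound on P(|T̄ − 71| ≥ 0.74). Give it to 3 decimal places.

With mean and variance of each term known, Chebyshev's inequality bounds the deviation of the sum (or sample mean).
Var(T̄) = Var(T_i)/n = 65/1640 = 0.039634.
Chebyshev: P(|T̄ − 71| ≥ 0.74) ≤ Var(T̄)/(0.74)² = 65/(1640·0.74²) = 0.0724.

0.072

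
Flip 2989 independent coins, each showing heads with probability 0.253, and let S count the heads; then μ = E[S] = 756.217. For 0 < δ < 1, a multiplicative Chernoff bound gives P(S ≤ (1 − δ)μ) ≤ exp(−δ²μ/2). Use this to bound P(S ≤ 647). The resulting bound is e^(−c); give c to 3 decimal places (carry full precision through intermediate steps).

Write 647 = (1 − δ)μ, so δ = 1 − 647/756.217 = 0.1444255…
Then the exponent is δ²μ/2 = (μ − 647)²/(2μ) = 7.886859.

7.887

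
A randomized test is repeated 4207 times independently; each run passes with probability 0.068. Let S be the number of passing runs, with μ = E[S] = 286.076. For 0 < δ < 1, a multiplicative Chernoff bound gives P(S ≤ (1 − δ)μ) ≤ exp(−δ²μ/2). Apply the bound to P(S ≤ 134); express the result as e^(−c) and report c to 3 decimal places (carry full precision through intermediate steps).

40.421

Write 134 = (1 − δ)μ, so δ = 1 − 134/286.076 = 0.531593…
Then the exponent is δ²μ/2 = (μ − 134)²/(2μ) = 40.421269.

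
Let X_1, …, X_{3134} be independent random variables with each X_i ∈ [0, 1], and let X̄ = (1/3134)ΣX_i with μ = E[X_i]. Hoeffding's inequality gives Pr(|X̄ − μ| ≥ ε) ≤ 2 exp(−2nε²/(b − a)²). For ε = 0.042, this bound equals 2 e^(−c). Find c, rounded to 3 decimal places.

c = 2nε²/(b − a)² = 2·3134·0.042² / 1² = 11.0568.

11.057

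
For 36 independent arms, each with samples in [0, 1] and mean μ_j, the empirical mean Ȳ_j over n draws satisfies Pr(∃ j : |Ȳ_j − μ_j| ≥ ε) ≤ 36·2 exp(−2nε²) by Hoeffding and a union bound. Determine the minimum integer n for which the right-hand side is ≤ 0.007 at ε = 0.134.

Need 2·36·exp(−2nε²) ≤ 0.007, i.e. exp(−2nε²) ≤ 0.007/72.
So 2nε² ≥ ln(72/0.007) = 9.238511.
Hence n ≥ 9.238511/(2·0.134²) = 257.254.
The smallest integer n is 258.

258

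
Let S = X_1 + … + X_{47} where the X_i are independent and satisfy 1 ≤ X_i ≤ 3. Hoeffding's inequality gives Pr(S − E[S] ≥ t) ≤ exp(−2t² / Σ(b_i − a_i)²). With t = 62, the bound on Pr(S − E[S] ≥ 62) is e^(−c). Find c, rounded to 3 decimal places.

40.894

Σ(b_i − a_i)² = 47·(2)² = 188.
c = 2t²/188 = 2·62²/188 = 40.8936.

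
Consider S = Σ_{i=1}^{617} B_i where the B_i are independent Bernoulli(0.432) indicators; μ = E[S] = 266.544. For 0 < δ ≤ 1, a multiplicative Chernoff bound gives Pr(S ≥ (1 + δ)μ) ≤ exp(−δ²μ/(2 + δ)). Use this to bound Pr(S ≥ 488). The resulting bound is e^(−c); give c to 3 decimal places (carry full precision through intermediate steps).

Write 488 = (1 + δ)μ, so δ = 488/266.544 − 1 = 0.8308422…
Then the exponent is δ²μ/(2 + δ) = (488 − μ)² / (μ·(2 + δ)) = 64.996554.

64.997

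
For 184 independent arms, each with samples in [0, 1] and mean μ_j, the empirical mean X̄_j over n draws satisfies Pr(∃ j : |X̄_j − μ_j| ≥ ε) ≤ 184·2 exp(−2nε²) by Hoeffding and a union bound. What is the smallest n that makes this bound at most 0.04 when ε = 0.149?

Need 2·184·exp(−2nε²) ≤ 0.04, i.e. exp(−2nε²) ≤ 0.04/368.
So 2nε² ≥ ln(368/0.04) = 9.126959.
Hence n ≥ 9.126959/(2·0.149²) = 205.553.
The smallest integer n is 206.

206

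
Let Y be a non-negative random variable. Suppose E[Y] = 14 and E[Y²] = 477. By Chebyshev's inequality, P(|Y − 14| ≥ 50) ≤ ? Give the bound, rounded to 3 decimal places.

Var(Y) = E[Y²] − (E[Y])² = 477 − 196 = 281.
Chebyshev's inequality: P(|Y − μ| ≥ t) ≤ Var(Y)/t² = 281/2500 = 0.1124.

0.112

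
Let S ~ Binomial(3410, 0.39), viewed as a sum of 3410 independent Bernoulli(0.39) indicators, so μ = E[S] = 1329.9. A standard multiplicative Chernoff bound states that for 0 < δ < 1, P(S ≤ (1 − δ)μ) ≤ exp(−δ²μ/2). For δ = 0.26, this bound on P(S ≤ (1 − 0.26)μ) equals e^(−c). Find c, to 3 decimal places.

44.951

c = δ²μ/2 = 0.26²·1329.9/2 = 44.9506.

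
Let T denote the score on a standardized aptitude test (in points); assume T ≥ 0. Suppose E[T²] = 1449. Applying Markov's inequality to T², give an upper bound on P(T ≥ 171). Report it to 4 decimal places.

0.0496

Since T ≥ 0, the event {T ≥ 171} is the same as {T² ≥ 29241}.
Markov's inequality applied to T² gives P(T² ≥ 29241) ≤ E[T²]/29241 = 1449/29241 = 0.0496.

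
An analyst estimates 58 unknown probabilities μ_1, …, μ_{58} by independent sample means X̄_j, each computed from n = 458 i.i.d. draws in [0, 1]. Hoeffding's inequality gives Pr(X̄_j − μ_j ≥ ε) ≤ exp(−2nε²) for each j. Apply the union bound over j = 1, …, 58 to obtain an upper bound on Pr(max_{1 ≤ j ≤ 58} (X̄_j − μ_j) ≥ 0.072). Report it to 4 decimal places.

0.5025

Per-experiment Hoeffding bound: exp(−2·458·0.072²) = exp(−4.74854) = 0.0086643.
Union bound over 58 events: 58·0.0086643 = 0.50253.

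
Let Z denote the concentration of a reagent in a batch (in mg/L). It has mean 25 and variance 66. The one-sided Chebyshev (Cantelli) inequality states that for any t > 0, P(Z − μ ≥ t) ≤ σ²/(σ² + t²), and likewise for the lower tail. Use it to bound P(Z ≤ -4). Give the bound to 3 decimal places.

Here σ² = 66 and t = 29, so σ² + t² = 907.
Cantelli's bound: 66/907 = 0.0728.

0.073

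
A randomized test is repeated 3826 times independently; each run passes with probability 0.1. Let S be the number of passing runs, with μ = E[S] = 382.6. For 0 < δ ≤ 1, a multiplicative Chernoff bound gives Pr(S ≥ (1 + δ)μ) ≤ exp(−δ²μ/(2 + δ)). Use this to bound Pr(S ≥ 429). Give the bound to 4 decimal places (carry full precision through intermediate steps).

0.0705

Write 429 = (1 + δ)μ, so δ = 429/382.6 − 1 = 0.1212755…
Then the exponent is δ²μ/(2 + δ) = (429 − μ)² / (μ·(2 + δ)) = 2.652735.
Bound = exp(−2.652735) = 0.07046.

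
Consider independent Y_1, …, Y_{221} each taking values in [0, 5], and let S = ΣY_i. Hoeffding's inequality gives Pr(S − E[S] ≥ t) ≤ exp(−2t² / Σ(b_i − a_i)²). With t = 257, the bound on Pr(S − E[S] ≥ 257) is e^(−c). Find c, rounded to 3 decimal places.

23.909

Σ(b_i − a_i)² = 221·(5)² = 5525.
c = 2t²/5525 = 2·257²/5525 = 23.9091.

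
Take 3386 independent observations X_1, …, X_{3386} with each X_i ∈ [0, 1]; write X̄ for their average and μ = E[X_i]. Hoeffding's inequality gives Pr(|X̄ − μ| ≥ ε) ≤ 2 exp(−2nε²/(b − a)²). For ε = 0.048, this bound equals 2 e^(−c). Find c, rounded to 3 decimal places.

15.603

c = 2nε²/(b − a)² = 2·3386·0.048² / 1² = 15.6027.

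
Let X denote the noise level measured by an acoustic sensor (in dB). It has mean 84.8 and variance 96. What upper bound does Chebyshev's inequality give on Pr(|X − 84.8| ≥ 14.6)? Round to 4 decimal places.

0.4504

Chebyshev: Pr(|X − μ| ≥ t) ≤ Var(X)/t².
Bound = 96 / 213.16 = 0.4504.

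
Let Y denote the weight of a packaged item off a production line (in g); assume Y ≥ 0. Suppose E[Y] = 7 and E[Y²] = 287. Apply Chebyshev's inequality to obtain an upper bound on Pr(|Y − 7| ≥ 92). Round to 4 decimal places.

Var(Y) = E[Y²] − (E[Y])² = 287 − 49 = 238.
Chebyshev's inequality: Pr(|Y − μ| ≥ t) ≤ Var(Y)/t² = 238/8464 = 0.0281.

0.0281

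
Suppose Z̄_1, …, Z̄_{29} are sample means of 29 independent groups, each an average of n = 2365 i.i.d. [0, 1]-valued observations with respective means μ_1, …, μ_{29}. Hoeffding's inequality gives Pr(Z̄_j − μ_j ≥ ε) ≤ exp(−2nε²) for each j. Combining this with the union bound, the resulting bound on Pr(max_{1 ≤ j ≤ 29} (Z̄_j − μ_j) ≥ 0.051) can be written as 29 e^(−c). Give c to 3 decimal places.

Union bound over the 29 events: Pr(max_{1 ≤ j ≤ 29} (Z̄_j − μ_j) ≥ 0.051) ≤ 29·exp(−2nε²) = 29 exp(−2·2365·0.051²).
So c = 2·2365·0.051² = 12.3027.

12.303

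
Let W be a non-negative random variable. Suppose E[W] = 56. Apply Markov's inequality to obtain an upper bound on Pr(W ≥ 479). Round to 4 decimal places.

Markov's inequality: for a non-negative random variable, Pr(W ≥ a) ≤ E[W]/a.
Here E[W] = 56 and a = 479, so the bound is 56/479 = 0.1169.

0.1169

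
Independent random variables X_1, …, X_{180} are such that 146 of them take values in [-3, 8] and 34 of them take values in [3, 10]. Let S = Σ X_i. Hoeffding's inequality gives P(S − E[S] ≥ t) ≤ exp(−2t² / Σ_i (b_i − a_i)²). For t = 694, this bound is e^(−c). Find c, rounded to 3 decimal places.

Σ(b_i − a_i)² = 146·11² + 34·7² = 19332.
c = 2t² / 19332 = 2·694² / 19332 = 49.8279.

49.828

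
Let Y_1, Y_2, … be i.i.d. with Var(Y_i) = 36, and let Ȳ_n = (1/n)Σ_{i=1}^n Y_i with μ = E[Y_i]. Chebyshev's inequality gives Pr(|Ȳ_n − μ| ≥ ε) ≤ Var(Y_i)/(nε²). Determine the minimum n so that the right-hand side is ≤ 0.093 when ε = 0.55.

1280

Require 36/(n·0.55²) ≤ 0.093, i.e. n ≥ 36/(0.093·0.55²) = 1279.659.
The smallest integer n is 1280.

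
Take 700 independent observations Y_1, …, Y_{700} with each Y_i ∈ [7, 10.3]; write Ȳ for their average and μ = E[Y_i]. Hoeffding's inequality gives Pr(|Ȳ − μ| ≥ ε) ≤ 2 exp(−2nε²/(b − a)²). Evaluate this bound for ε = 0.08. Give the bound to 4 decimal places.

Exponent: 2nε²/(b − a)² = 2·700·0.08² / 3.3² = 0.82277.
Bound = 2·exp(−0.82277) = 0.87842.

0.8784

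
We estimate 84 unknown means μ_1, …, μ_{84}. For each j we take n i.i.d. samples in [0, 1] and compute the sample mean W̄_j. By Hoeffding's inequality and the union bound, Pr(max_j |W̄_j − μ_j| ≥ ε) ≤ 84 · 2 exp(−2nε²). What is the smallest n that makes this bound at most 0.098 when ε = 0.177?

119

Need 2·84·exp(−2nε²) ≤ 0.098, i.e. exp(−2nε²) ≤ 0.098/168.
So 2nε² ≥ ln(168/0.098) = 7.446752.
Hence n ≥ 7.446752/(2·0.177²) = 118.848.
The smallest integer n is 119.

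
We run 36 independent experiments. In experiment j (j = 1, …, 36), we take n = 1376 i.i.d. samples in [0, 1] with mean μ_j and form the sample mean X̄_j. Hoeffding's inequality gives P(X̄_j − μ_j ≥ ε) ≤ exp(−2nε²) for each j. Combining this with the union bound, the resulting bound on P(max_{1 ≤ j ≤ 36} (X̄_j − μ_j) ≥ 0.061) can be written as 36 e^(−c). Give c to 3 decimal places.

Union bound over the 36 events: P(max_{1 ≤ j ≤ 36} (X̄_j − μ_j) ≥ 0.061) ≤ 36·exp(−2nε²) = 36 exp(−2·1376·0.061²).
So c = 2·1376·0.061² = 10.2402.

10.240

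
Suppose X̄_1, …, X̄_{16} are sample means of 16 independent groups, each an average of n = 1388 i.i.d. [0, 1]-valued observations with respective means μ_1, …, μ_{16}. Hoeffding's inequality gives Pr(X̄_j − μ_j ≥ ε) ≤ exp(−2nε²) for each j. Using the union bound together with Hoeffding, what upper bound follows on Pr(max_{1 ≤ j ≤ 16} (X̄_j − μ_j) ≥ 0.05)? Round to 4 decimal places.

Per-experiment Hoeffding bound: exp(−2·1388·0.05²) = exp(−6.94000) = 0.00096827.
Union bound over 16 events: 16·0.00096827 = 0.01549.

0.0155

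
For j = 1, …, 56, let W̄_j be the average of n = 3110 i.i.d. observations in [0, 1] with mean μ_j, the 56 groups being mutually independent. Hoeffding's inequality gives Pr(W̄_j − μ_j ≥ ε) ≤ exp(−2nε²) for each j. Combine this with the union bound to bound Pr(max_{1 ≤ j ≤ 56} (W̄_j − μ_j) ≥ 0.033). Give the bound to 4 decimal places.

0.0640

Per-experiment Hoeffding bound: exp(−2·3110·0.033²) = exp(−6.77358) = 0.0011436.
Union bound over 56 events: 56·0.0011436 = 0.06404.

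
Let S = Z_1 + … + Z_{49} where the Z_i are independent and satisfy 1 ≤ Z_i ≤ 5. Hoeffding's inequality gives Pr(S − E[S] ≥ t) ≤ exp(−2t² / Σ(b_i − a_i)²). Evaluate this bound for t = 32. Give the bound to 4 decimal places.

0.0734

Σ(b_i − a_i)² = 49·(4)² = 784.
Exponent = 2·32²/784 = 2.6122.
Bound = exp(−2.6122) = 0.07337.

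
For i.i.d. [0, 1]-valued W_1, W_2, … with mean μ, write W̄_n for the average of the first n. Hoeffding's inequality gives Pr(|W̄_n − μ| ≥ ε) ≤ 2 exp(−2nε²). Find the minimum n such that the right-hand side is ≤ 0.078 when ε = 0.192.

45

Require 2·exp(−2nε²) ≤ 0.078, i.e. 2nε² ≥ ln(2/0.078) = 3.244194.
So n ≥ 3.244194 / (2·0.192²) = 44.002.
The smallest integer n is 45.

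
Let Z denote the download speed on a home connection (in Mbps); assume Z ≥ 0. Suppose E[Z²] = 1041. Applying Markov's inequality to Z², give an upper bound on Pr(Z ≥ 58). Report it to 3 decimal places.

Since Z ≥ 0, the event {Z ≥ 58} is the same as {Z² ≥ 3364}.
Markov's inequality applied to Z² gives Pr(Z² ≥ 3364) ≤ E[Z²]/3364 = 1041/3364 = 0.3095.

0.309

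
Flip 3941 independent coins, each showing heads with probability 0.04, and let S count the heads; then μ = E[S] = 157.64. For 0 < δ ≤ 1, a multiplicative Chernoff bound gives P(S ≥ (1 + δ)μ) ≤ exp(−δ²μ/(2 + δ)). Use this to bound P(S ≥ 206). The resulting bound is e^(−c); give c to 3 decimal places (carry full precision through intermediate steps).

Write 206 = (1 + δ)μ, so δ = 206/157.64 − 1 = 0.3067749…
Then the exponent is δ²μ/(2 + δ) = (206 − μ)² / (μ·(2 + δ)) = 6.431332.

6.431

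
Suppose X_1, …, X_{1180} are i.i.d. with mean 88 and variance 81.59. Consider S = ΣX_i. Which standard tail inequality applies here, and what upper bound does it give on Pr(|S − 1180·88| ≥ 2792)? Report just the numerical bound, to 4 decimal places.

With mean and variance of each term known, Chebyshev's inequality bounds the deviation of the sum (or sample mean).
Var(S) = n·Var(X_i) = 1180·81.59 = 96276.2.
Chebyshev: Pr(|S − 1180·88| ≥ 2792) ≤ Var(S)/2792² = 96276.2/7795264 = 0.0124.

0.0124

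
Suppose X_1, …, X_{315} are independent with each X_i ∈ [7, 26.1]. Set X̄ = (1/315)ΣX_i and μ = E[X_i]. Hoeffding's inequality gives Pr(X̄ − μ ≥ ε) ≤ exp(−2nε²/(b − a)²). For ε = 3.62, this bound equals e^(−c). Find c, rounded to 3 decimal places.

c = 2nε²/(b − a)² = 2·315·3.62² / 19.1² = 22.6303.

22.630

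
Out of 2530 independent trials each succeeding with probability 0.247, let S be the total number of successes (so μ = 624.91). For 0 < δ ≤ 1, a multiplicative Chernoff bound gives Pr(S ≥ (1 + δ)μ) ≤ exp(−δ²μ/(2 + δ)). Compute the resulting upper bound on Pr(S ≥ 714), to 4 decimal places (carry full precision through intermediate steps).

0.0027

Write 714 = (1 + δ)μ, so δ = 714/624.91 − 1 = 0.1425645…
Then the exponent is δ²μ/(2 + δ) = (714 − μ)² / (μ·(2 + δ)) = 5.927977.
Bound = exp(−5.927977) = 0.00266.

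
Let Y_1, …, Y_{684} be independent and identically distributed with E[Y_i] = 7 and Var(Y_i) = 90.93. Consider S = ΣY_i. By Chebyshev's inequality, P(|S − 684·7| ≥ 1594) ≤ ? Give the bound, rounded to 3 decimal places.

0.024

Var(S) = n·Var(Y_i) = 684·90.93 = 62196.12.
Chebyshev: P(|S − 684·7| ≥ 1594) ≤ Var(S)/1594² = 62196.12/2540836 = 0.0245.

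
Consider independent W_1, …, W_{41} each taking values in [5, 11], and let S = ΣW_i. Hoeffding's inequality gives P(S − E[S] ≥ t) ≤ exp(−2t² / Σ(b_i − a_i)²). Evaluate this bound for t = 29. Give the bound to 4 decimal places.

0.3200

Σ(b_i − a_i)² = 41·(6)² = 1476.
Exponent = 2·29²/1476 = 1.1396.
Bound = exp(−1.1396) = 0.31996.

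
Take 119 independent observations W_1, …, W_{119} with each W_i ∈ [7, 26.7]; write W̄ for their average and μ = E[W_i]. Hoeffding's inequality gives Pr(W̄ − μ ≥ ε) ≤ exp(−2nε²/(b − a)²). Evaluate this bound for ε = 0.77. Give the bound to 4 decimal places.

0.6952

Exponent: 2nε²/(b − a)² = 2·119·0.77² / 19.7² = 0.36360.
Bound = exp(−0.36360) = 0.69517.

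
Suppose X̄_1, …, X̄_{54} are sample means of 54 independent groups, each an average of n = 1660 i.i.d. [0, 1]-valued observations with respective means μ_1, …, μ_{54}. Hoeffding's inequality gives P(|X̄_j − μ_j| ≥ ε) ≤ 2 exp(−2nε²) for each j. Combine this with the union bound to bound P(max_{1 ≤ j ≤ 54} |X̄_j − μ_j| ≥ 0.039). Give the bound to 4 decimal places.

Per-experiment Hoeffding bound: 2·exp(−2·1660·0.039²) = 2·exp(−5.04972) = 0.012822.
Union bound over 54 events: 54·0.012822 = 0.69240.

0.6924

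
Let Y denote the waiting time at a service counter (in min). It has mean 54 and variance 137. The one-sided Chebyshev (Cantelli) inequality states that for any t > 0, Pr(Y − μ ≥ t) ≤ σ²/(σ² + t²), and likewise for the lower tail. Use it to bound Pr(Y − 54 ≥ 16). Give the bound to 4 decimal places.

0.3486

Here σ² = 137 and t = 16, so σ² + t² = 393.
Cantelli's bound: 137/393 = 0.3486.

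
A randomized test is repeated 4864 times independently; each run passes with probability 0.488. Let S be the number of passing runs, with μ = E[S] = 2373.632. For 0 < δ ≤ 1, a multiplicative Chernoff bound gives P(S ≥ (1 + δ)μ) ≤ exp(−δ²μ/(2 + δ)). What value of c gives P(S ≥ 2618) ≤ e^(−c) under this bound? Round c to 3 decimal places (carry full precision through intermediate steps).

Write 2618 = (1 + δ)μ, so δ = 2618/2373.632 − 1 = 0.1029511…
Then the exponent is δ²μ/(2 + δ) = (2618 − μ)² / (μ·(2 + δ)) = 11.963165.

11.963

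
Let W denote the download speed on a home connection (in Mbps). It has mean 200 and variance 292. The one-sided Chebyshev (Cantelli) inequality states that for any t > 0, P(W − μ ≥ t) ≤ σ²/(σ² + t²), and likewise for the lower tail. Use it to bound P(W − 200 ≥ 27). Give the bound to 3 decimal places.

Here σ² = 292 and t = 27, so σ² + t² = 1021.
Cantelli's bound: 292/1021 = 0.2860.

0.286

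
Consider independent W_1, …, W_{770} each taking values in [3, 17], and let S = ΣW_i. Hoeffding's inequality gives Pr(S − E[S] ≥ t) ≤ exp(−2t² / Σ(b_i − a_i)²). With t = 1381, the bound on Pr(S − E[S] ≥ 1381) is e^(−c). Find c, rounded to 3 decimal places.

25.274

Σ(b_i − a_i)² = 770·(14)² = 150920.
c = 2t²/150920 = 2·1381²/150920 = 25.2738.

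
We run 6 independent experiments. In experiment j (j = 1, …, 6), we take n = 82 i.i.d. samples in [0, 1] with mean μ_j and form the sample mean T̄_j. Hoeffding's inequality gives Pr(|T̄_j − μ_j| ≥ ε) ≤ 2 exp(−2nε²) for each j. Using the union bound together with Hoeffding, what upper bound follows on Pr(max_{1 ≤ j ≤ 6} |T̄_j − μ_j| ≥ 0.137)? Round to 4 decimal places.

Per-experiment Hoeffding bound: 2·exp(−2·82·0.137²) = 2·exp(−3.07812) = 0.092092.
Union bound over 6 events: 6·0.092092 = 0.55255.

0.5526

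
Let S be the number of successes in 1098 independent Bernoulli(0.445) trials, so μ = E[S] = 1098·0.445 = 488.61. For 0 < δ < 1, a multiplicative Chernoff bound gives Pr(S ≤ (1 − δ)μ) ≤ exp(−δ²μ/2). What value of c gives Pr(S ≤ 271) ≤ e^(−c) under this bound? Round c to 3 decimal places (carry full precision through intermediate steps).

48.458

Write 271 = (1 − δ)μ, so δ = 1 − 271/488.61 = 0.4453654…
Then the exponent is δ²μ/2 = (μ − 271)²/(2μ) = 48.457985.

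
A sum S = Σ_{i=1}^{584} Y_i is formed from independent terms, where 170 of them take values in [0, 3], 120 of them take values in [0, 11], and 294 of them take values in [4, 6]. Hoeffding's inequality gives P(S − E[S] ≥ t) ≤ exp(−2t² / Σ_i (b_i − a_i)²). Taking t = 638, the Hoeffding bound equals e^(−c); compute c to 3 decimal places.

Σ(b_i − a_i)² = 170·3² + 120·11² + 294·2² = 17226.
c = 2t² / 17226 = 2·638² / 17226 = 47.2593.

47.259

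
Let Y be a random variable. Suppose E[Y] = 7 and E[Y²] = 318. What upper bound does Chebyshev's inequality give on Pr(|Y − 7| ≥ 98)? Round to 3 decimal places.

Var(Y) = E[Y²] − (E[Y])² = 318 − 49 = 269.
Chebyshev's inequality: Pr(|Y − μ| ≥ t) ≤ Var(Y)/t² = 269/9604 = 0.0280.

0.028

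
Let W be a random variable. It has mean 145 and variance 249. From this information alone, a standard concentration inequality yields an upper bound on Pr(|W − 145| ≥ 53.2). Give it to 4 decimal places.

Mean and variance are known, so Chebyshev's inequality applies.
Chebyshev: Pr(|W − μ| ≥ t) ≤ Var(W)/t².
Bound = 249 / 2830.24 = 0.0880.

0.0880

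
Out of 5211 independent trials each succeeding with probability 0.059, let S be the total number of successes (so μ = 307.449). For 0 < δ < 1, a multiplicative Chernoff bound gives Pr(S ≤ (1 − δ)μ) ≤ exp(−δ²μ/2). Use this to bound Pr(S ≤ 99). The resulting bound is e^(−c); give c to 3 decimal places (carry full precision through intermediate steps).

Write 99 = (1 − δ)μ, so δ = 1 − 99/307.449 = 0.6779954…
Then the exponent is δ²μ/2 = (μ − 99)²/(2μ) = 70.663729.

70.664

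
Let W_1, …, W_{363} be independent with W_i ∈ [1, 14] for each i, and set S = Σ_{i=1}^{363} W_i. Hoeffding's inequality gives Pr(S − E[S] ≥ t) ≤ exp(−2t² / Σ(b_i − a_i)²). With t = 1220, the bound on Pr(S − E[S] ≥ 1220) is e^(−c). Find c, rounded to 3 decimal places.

Σ(b_i − a_i)² = 363·(13)² = 61347.
c = 2t²/61347 = 2·1220²/61347 = 48.5240.

48.524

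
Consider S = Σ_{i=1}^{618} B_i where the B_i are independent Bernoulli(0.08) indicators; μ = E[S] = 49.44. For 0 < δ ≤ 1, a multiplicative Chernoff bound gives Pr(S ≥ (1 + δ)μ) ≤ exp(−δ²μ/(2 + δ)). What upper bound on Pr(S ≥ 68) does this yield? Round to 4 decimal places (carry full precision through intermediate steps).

0.0532

Write 68 = (1 + δ)μ, so δ = 68/49.44 − 1 = 0.3754045…
Then the exponent is δ²μ/(2 + δ) = (68 − μ)² / (μ·(2 + δ)) = 2.933188.
Bound = exp(−2.933188) = 0.05323.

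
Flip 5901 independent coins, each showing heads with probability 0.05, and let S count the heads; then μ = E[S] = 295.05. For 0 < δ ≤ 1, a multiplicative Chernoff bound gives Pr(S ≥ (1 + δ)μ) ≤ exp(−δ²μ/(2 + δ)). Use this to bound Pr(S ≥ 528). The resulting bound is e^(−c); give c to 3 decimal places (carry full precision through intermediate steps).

Write 528 = (1 + δ)μ, so δ = 528/295.05 − 1 = 0.7895272…
Then the exponent is δ²μ/(2 + δ) = (528 − μ)² / (μ·(2 + δ)) = 65.932449.

65.932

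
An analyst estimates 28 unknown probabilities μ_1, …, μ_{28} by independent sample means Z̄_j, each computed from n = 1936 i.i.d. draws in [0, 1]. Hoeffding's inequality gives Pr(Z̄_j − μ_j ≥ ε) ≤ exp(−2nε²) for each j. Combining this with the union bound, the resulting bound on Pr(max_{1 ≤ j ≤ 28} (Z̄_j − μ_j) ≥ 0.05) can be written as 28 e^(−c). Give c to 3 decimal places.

9.680

Union bound over the 28 events: Pr(max_{1 ≤ j ≤ 28} (Z̄_j − μ_j) ≥ 0.05) ≤ 28·exp(−2nε²) = 28 exp(−2·1936·0.05²).
So c = 2·1936·0.05² = 9.6800.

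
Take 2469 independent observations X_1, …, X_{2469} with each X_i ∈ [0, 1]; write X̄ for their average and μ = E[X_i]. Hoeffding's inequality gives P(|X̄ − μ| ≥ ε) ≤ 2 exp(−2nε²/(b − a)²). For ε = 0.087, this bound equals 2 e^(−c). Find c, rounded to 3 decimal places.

c = 2nε²/(b − a)² = 2·2469·0.087² / 1² = 37.3757.

37.376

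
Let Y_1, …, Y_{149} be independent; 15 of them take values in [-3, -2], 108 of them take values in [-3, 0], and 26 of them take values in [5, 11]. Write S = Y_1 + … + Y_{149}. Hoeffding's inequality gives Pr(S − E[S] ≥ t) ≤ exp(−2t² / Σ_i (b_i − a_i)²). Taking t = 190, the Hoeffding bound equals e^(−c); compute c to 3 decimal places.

37.546

Σ(b_i − a_i)² = 15·1² + 108·3² + 26·6² = 1923.
c = 2t² / 1923 = 2·190² / 1923 = 37.5455.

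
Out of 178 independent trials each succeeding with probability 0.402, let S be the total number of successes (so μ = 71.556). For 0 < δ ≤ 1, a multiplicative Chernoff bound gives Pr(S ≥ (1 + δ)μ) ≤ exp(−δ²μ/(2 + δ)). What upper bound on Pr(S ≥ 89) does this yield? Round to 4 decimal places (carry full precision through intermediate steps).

Write 89 = (1 + δ)μ, so δ = 89/71.556 − 1 = 0.2437811…
Then the exponent is δ²μ/(2 + δ) = (89 − μ)² / (μ·(2 + δ)) = 1.895246.
Bound = exp(−1.895246) = 0.15028.

0.1503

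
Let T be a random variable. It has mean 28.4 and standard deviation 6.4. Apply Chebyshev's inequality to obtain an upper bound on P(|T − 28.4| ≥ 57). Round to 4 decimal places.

Chebyshev: P(|T − μ| ≥ t) ≤ Var(T)/t².
Var(T) = σ² = 6.4² = 40.96.
Bound = 40.96 / 3249 = 0.0126.

0.0126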